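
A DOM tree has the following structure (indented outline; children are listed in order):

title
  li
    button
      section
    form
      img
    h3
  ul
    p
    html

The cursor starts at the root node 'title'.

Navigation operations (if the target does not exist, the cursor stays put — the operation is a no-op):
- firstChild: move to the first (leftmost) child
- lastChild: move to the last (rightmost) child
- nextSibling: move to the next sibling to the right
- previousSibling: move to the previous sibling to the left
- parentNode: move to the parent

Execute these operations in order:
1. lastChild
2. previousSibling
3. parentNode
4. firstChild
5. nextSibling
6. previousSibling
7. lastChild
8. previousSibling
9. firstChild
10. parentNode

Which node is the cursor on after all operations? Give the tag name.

After 1 (lastChild): ul
After 2 (previousSibling): li
After 3 (parentNode): title
After 4 (firstChild): li
After 5 (nextSibling): ul
After 6 (previousSibling): li
After 7 (lastChild): h3
After 8 (previousSibling): form
After 9 (firstChild): img
After 10 (parentNode): form

Answer: form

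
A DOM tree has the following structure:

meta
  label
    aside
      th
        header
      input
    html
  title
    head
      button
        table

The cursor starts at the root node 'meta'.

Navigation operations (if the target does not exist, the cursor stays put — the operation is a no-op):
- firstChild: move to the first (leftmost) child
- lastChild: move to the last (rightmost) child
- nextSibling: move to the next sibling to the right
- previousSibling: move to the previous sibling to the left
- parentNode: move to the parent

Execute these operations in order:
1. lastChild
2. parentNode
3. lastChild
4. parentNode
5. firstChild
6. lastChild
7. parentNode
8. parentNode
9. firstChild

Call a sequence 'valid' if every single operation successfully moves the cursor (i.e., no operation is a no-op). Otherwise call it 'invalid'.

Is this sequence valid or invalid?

After 1 (lastChild): title
After 2 (parentNode): meta
After 3 (lastChild): title
After 4 (parentNode): meta
After 5 (firstChild): label
After 6 (lastChild): html
After 7 (parentNode): label
After 8 (parentNode): meta
After 9 (firstChild): label

Answer: valid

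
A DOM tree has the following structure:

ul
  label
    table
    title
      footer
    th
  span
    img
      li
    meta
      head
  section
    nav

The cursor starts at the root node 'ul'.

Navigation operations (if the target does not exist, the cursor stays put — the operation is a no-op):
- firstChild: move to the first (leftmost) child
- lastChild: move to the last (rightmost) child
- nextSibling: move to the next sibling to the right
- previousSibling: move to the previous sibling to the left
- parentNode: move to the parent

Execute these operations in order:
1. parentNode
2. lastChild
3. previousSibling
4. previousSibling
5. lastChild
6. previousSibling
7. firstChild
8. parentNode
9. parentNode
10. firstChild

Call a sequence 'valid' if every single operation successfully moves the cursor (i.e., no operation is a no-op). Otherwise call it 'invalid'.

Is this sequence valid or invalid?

Answer: invalid

Derivation:
After 1 (parentNode): ul (no-op, stayed)
After 2 (lastChild): section
After 3 (previousSibling): span
After 4 (previousSibling): label
After 5 (lastChild): th
After 6 (previousSibling): title
After 7 (firstChild): footer
After 8 (parentNode): title
After 9 (parentNode): label
After 10 (firstChild): table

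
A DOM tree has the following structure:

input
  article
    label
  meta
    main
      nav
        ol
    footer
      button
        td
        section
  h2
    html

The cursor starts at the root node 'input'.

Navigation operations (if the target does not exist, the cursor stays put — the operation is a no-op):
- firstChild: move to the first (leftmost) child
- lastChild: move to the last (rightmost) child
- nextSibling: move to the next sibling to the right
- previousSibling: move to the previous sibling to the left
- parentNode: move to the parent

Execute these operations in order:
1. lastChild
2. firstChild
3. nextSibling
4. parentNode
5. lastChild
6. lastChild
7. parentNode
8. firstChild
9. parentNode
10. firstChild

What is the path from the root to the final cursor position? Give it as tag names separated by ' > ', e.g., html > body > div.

After 1 (lastChild): h2
After 2 (firstChild): html
After 3 (nextSibling): html (no-op, stayed)
After 4 (parentNode): h2
After 5 (lastChild): html
After 6 (lastChild): html (no-op, stayed)
After 7 (parentNode): h2
After 8 (firstChild): html
After 9 (parentNode): h2
After 10 (firstChild): html

Answer: input > h2 > html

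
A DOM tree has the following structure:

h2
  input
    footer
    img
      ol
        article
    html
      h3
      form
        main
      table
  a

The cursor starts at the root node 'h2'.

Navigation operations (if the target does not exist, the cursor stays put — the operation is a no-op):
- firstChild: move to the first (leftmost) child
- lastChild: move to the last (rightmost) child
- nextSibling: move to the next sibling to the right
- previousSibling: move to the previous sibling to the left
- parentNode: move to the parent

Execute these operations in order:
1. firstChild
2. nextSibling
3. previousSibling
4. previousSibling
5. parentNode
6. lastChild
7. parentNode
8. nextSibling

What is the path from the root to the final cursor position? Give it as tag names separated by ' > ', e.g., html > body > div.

Answer: h2

Derivation:
After 1 (firstChild): input
After 2 (nextSibling): a
After 3 (previousSibling): input
After 4 (previousSibling): input (no-op, stayed)
After 5 (parentNode): h2
After 6 (lastChild): a
After 7 (parentNode): h2
After 8 (nextSibling): h2 (no-op, stayed)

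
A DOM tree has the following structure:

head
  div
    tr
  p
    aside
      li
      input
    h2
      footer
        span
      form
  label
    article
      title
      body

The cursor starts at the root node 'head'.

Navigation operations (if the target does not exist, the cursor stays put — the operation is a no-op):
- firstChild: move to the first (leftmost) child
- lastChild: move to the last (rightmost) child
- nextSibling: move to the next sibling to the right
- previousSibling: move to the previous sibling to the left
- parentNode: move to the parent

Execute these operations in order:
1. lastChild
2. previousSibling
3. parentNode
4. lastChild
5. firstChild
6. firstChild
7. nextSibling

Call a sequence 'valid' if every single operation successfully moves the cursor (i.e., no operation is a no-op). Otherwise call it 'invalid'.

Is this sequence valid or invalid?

Answer: valid

Derivation:
After 1 (lastChild): label
After 2 (previousSibling): p
After 3 (parentNode): head
After 4 (lastChild): label
After 5 (firstChild): article
After 6 (firstChild): title
After 7 (nextSibling): body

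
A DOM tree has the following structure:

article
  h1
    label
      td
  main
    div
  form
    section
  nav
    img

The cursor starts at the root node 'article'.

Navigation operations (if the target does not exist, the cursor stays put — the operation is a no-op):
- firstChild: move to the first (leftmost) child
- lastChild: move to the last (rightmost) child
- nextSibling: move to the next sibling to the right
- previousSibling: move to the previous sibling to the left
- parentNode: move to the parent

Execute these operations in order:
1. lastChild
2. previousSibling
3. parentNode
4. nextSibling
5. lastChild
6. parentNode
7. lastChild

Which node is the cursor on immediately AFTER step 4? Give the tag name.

After 1 (lastChild): nav
After 2 (previousSibling): form
After 3 (parentNode): article
After 4 (nextSibling): article (no-op, stayed)

Answer: article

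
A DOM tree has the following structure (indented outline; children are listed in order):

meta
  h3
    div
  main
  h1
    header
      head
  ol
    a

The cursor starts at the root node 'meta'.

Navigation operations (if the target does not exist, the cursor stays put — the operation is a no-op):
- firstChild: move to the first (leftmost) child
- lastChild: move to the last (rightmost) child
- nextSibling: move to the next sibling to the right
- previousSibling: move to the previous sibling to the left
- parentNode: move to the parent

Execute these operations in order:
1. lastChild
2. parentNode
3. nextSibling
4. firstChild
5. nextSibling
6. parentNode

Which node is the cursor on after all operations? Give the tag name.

After 1 (lastChild): ol
After 2 (parentNode): meta
After 3 (nextSibling): meta (no-op, stayed)
After 4 (firstChild): h3
After 5 (nextSibling): main
After 6 (parentNode): meta

Answer: meta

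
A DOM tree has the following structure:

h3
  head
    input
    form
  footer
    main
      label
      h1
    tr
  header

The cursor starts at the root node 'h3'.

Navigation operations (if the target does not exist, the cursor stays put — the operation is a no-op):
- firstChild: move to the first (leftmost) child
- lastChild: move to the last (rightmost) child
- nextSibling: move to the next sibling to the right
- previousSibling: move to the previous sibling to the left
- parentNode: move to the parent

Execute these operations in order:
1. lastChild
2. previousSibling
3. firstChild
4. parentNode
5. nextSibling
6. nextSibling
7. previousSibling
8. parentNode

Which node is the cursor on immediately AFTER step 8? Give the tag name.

Answer: h3

Derivation:
After 1 (lastChild): header
After 2 (previousSibling): footer
After 3 (firstChild): main
After 4 (parentNode): footer
After 5 (nextSibling): header
After 6 (nextSibling): header (no-op, stayed)
After 7 (previousSibling): footer
After 8 (parentNode): h3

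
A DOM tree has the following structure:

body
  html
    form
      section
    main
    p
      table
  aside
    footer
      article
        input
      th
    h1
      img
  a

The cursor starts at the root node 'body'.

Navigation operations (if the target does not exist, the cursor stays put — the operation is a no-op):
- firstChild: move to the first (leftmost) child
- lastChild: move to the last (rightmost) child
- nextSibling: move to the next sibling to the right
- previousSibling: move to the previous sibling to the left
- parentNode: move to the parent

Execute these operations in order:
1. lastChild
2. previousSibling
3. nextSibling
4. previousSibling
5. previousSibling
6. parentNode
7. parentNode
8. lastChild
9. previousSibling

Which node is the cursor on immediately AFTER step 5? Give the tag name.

After 1 (lastChild): a
After 2 (previousSibling): aside
After 3 (nextSibling): a
After 4 (previousSibling): aside
After 5 (previousSibling): html

Answer: html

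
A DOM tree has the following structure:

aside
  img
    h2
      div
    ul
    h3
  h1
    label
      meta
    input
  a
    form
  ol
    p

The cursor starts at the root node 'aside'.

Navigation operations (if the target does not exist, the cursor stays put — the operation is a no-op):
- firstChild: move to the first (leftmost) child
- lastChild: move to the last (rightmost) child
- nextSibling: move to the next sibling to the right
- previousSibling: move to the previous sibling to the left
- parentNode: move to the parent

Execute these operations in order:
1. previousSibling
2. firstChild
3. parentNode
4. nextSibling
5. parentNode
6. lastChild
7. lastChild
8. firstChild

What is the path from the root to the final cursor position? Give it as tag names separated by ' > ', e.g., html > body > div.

After 1 (previousSibling): aside (no-op, stayed)
After 2 (firstChild): img
After 3 (parentNode): aside
After 4 (nextSibling): aside (no-op, stayed)
After 5 (parentNode): aside (no-op, stayed)
After 6 (lastChild): ol
After 7 (lastChild): p
After 8 (firstChild): p (no-op, stayed)

Answer: aside > ol > p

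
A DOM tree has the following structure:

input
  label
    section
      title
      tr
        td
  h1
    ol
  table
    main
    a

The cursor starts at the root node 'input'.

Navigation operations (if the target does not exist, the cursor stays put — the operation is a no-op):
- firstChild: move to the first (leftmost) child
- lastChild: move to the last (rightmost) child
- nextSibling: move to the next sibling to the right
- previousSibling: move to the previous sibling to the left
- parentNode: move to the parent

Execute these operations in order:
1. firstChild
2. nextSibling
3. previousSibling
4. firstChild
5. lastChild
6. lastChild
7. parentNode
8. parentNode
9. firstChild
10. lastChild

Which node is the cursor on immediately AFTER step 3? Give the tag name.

After 1 (firstChild): label
After 2 (nextSibling): h1
After 3 (previousSibling): label

Answer: label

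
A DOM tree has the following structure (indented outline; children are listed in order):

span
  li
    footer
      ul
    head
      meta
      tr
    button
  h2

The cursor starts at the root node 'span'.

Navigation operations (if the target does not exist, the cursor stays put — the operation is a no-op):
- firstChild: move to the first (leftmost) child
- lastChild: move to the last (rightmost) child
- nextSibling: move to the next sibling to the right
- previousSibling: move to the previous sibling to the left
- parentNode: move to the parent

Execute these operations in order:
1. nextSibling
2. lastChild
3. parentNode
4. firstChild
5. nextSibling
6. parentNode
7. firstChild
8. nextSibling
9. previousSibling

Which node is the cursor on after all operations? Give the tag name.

After 1 (nextSibling): span (no-op, stayed)
After 2 (lastChild): h2
After 3 (parentNode): span
After 4 (firstChild): li
After 5 (nextSibling): h2
After 6 (parentNode): span
After 7 (firstChild): li
After 8 (nextSibling): h2
After 9 (previousSibling): li

Answer: li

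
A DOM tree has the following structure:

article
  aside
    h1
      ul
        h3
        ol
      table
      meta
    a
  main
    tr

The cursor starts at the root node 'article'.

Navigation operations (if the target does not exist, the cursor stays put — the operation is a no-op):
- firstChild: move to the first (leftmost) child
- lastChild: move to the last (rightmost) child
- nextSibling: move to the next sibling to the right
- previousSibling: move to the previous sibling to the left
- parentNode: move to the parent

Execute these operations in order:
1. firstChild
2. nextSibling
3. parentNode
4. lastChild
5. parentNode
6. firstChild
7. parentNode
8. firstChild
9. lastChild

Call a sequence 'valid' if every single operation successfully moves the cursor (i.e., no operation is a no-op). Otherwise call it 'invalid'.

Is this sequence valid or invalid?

Answer: valid

Derivation:
After 1 (firstChild): aside
After 2 (nextSibling): main
After 3 (parentNode): article
After 4 (lastChild): main
After 5 (parentNode): article
After 6 (firstChild): aside
After 7 (parentNode): article
After 8 (firstChild): aside
After 9 (lastChild): a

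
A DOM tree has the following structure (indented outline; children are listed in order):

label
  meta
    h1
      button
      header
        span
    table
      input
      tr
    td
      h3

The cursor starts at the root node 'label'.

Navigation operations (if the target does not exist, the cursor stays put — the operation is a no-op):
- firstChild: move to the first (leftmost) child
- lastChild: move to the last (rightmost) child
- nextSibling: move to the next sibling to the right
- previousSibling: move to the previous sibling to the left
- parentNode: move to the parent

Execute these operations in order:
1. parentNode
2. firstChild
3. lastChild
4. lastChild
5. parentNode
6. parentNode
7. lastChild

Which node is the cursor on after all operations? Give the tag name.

After 1 (parentNode): label (no-op, stayed)
After 2 (firstChild): meta
After 3 (lastChild): td
After 4 (lastChild): h3
After 5 (parentNode): td
After 6 (parentNode): meta
After 7 (lastChild): td

Answer: td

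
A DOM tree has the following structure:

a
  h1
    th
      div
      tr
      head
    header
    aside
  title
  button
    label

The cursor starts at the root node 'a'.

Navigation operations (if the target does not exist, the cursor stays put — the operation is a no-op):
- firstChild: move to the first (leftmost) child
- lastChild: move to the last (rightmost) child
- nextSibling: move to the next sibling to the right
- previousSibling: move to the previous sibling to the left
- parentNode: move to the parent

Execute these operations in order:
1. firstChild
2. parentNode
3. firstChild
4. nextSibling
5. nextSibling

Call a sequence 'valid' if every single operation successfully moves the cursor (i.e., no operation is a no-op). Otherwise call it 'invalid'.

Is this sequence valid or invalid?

Answer: valid

Derivation:
After 1 (firstChild): h1
After 2 (parentNode): a
After 3 (firstChild): h1
After 4 (nextSibling): title
After 5 (nextSibling): button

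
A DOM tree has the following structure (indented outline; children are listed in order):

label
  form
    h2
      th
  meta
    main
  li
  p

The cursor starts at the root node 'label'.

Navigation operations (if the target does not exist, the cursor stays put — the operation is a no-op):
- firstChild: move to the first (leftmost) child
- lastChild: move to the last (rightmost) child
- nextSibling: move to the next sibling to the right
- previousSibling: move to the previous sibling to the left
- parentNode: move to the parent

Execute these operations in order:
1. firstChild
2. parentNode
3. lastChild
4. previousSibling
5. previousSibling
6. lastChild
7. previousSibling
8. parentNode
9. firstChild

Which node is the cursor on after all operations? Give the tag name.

After 1 (firstChild): form
After 2 (parentNode): label
After 3 (lastChild): p
After 4 (previousSibling): li
After 5 (previousSibling): meta
After 6 (lastChild): main
After 7 (previousSibling): main (no-op, stayed)
After 8 (parentNode): meta
After 9 (firstChild): main

Answer: main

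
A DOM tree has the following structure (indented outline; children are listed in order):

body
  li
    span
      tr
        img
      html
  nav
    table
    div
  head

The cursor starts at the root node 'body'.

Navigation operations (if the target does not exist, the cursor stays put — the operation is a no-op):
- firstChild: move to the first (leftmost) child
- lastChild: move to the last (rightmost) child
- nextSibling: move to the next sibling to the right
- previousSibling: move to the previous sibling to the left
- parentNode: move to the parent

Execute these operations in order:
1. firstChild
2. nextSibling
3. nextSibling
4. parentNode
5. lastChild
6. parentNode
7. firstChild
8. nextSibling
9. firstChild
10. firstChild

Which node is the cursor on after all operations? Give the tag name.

Answer: table

Derivation:
After 1 (firstChild): li
After 2 (nextSibling): nav
After 3 (nextSibling): head
After 4 (parentNode): body
After 5 (lastChild): head
After 6 (parentNode): body
After 7 (firstChild): li
After 8 (nextSibling): nav
After 9 (firstChild): table
After 10 (firstChild): table (no-op, stayed)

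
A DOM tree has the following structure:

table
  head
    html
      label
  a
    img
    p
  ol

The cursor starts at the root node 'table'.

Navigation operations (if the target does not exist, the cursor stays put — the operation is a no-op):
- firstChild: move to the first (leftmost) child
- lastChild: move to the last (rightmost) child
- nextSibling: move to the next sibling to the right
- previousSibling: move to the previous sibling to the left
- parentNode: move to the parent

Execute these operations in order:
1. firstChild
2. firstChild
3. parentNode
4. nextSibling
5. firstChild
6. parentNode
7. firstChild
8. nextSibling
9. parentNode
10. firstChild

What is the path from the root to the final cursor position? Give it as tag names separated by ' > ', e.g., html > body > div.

After 1 (firstChild): head
After 2 (firstChild): html
After 3 (parentNode): head
After 4 (nextSibling): a
After 5 (firstChild): img
After 6 (parentNode): a
After 7 (firstChild): img
After 8 (nextSibling): p
After 9 (parentNode): a
After 10 (firstChild): img

Answer: table > a > img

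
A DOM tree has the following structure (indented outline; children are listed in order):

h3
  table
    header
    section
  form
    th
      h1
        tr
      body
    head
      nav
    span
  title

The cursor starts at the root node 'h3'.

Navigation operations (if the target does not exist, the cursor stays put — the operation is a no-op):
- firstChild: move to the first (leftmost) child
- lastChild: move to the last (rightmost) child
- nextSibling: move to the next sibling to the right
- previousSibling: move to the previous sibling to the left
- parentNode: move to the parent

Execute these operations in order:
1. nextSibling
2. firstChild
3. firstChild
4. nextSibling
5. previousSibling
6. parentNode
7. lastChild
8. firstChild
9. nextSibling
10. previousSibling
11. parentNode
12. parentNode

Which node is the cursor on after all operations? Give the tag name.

Answer: h3

Derivation:
After 1 (nextSibling): h3 (no-op, stayed)
After 2 (firstChild): table
After 3 (firstChild): header
After 4 (nextSibling): section
After 5 (previousSibling): header
After 6 (parentNode): table
After 7 (lastChild): section
After 8 (firstChild): section (no-op, stayed)
After 9 (nextSibling): section (no-op, stayed)
After 10 (previousSibling): header
After 11 (parentNode): table
After 12 (parentNode): h3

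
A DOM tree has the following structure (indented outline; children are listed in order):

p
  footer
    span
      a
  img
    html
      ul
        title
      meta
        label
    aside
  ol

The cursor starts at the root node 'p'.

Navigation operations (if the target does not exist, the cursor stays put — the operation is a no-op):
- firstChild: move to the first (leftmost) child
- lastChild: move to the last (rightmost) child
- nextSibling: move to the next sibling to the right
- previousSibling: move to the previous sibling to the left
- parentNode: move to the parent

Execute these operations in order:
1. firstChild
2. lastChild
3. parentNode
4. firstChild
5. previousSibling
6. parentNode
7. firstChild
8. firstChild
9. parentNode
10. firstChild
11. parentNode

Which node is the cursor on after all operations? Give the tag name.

Answer: span

Derivation:
After 1 (firstChild): footer
After 2 (lastChild): span
After 3 (parentNode): footer
After 4 (firstChild): span
After 5 (previousSibling): span (no-op, stayed)
After 6 (parentNode): footer
After 7 (firstChild): span
After 8 (firstChild): a
After 9 (parentNode): span
After 10 (firstChild): a
After 11 (parentNode): span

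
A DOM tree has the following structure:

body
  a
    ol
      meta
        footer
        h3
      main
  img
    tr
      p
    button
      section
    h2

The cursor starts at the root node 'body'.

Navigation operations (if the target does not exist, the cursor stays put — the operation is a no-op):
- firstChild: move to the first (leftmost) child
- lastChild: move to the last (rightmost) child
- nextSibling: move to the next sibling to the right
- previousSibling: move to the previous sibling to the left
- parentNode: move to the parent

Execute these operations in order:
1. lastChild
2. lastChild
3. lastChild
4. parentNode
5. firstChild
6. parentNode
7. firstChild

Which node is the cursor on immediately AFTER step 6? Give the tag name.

Answer: img

Derivation:
After 1 (lastChild): img
After 2 (lastChild): h2
After 3 (lastChild): h2 (no-op, stayed)
After 4 (parentNode): img
After 5 (firstChild): tr
After 6 (parentNode): img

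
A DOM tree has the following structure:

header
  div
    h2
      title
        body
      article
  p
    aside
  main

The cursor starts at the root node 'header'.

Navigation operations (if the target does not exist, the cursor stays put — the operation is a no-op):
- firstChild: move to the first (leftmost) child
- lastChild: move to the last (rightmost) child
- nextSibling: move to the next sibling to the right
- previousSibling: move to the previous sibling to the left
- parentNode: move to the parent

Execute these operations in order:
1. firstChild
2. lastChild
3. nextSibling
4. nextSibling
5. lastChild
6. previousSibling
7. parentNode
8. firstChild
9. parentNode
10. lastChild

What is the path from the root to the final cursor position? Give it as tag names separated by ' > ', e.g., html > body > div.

After 1 (firstChild): div
After 2 (lastChild): h2
After 3 (nextSibling): h2 (no-op, stayed)
After 4 (nextSibling): h2 (no-op, stayed)
After 5 (lastChild): article
After 6 (previousSibling): title
After 7 (parentNode): h2
After 8 (firstChild): title
After 9 (parentNode): h2
After 10 (lastChild): article

Answer: header > div > h2 > article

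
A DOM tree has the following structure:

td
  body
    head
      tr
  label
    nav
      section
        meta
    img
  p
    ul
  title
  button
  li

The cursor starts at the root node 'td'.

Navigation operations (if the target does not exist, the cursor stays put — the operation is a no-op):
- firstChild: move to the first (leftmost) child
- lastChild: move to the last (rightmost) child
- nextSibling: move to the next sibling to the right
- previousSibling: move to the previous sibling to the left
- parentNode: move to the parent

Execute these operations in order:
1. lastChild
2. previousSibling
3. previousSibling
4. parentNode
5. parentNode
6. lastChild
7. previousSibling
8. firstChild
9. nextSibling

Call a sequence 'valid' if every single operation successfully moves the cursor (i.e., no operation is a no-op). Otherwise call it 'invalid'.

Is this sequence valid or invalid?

After 1 (lastChild): li
After 2 (previousSibling): button
After 3 (previousSibling): title
After 4 (parentNode): td
After 5 (parentNode): td (no-op, stayed)
After 6 (lastChild): li
After 7 (previousSibling): button
After 8 (firstChild): button (no-op, stayed)
After 9 (nextSibling): li

Answer: invalid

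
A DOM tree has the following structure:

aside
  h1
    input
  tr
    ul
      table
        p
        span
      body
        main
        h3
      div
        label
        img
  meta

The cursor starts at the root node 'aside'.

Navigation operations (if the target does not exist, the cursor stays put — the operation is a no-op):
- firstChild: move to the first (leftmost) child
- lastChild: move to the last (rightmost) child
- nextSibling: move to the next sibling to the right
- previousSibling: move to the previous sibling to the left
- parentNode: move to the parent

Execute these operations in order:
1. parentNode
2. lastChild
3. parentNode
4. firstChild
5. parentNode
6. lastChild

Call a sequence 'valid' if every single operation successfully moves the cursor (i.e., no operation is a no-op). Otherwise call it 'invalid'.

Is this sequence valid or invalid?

Answer: invalid

Derivation:
After 1 (parentNode): aside (no-op, stayed)
After 2 (lastChild): meta
After 3 (parentNode): aside
After 4 (firstChild): h1
After 5 (parentNode): aside
After 6 (lastChild): meta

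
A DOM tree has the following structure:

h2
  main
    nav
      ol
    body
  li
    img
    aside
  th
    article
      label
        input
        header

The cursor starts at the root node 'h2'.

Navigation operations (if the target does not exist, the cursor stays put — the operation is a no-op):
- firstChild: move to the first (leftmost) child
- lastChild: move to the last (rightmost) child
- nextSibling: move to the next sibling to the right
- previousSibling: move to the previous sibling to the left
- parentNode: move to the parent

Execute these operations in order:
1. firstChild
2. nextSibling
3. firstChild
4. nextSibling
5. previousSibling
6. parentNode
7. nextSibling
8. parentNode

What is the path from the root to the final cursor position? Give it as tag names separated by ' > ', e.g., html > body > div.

Answer: h2

Derivation:
After 1 (firstChild): main
After 2 (nextSibling): li
After 3 (firstChild): img
After 4 (nextSibling): aside
After 5 (previousSibling): img
After 6 (parentNode): li
After 7 (nextSibling): th
After 8 (parentNode): h2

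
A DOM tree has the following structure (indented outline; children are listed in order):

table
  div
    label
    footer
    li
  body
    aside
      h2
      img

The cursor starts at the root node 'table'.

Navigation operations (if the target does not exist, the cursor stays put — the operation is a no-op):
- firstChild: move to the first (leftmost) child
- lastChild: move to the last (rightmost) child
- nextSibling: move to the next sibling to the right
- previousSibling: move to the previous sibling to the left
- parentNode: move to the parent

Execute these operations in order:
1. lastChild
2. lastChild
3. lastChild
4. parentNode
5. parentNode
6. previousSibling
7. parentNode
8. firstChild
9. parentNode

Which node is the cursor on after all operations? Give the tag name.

After 1 (lastChild): body
After 2 (lastChild): aside
After 3 (lastChild): img
After 4 (parentNode): aside
After 5 (parentNode): body
After 6 (previousSibling): div
After 7 (parentNode): table
After 8 (firstChild): div
After 9 (parentNode): table

Answer: table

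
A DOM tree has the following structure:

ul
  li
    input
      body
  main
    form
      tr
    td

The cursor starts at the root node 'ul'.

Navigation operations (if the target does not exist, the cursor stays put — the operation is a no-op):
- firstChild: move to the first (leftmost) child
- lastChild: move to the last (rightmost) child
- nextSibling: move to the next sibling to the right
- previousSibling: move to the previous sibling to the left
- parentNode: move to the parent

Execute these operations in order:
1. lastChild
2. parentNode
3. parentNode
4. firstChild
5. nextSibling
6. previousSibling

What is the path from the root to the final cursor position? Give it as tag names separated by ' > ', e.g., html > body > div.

After 1 (lastChild): main
After 2 (parentNode): ul
After 3 (parentNode): ul (no-op, stayed)
After 4 (firstChild): li
After 5 (nextSibling): main
After 6 (previousSibling): li

Answer: ul > li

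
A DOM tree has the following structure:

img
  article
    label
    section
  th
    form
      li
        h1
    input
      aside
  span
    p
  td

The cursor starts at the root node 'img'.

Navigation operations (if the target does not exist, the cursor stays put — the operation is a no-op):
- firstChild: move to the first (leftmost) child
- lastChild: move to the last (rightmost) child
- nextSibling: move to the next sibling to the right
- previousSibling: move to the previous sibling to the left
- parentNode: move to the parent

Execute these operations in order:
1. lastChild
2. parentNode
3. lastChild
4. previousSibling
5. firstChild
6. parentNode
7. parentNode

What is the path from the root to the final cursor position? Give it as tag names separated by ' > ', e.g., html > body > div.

After 1 (lastChild): td
After 2 (parentNode): img
After 3 (lastChild): td
After 4 (previousSibling): span
After 5 (firstChild): p
After 6 (parentNode): span
After 7 (parentNode): img

Answer: img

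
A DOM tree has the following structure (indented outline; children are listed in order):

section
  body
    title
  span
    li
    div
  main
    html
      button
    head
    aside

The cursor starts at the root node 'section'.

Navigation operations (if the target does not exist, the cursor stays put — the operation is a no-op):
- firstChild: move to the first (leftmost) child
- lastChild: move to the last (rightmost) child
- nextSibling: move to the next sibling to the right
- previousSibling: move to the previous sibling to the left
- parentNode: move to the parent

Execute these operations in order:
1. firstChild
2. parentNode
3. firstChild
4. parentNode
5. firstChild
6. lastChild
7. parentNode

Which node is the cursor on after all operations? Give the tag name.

After 1 (firstChild): body
After 2 (parentNode): section
After 3 (firstChild): body
After 4 (parentNode): section
After 5 (firstChild): body
After 6 (lastChild): title
After 7 (parentNode): body

Answer: body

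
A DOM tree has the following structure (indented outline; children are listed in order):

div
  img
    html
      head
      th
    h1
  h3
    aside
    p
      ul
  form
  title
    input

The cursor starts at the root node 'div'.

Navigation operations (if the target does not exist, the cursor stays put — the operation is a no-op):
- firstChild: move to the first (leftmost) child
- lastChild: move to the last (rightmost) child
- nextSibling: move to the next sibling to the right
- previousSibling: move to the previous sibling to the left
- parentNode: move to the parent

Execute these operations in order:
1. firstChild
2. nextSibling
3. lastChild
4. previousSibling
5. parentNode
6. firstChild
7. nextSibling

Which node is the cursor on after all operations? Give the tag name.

After 1 (firstChild): img
After 2 (nextSibling): h3
After 3 (lastChild): p
After 4 (previousSibling): aside
After 5 (parentNode): h3
After 6 (firstChild): aside
After 7 (nextSibling): p

Answer: p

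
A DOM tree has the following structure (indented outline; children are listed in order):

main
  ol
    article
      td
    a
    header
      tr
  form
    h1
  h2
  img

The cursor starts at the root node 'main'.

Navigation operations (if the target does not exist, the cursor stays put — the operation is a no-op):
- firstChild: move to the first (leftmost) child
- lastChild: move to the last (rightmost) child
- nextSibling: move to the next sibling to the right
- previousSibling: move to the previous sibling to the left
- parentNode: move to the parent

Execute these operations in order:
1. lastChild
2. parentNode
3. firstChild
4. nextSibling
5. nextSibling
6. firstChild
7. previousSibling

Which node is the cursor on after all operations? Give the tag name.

Answer: form

Derivation:
After 1 (lastChild): img
After 2 (parentNode): main
After 3 (firstChild): ol
After 4 (nextSibling): form
After 5 (nextSibling): h2
After 6 (firstChild): h2 (no-op, stayed)
After 7 (previousSibling): form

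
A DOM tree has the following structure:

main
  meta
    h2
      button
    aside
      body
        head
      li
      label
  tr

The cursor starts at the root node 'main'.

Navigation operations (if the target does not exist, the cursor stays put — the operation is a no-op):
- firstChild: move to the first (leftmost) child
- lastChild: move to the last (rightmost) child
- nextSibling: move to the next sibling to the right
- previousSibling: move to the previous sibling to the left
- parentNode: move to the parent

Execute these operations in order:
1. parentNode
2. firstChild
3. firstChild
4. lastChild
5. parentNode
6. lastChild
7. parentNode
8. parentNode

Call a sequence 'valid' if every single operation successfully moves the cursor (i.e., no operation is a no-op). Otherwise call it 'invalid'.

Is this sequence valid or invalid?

After 1 (parentNode): main (no-op, stayed)
After 2 (firstChild): meta
After 3 (firstChild): h2
After 4 (lastChild): button
After 5 (parentNode): h2
After 6 (lastChild): button
After 7 (parentNode): h2
After 8 (parentNode): meta

Answer: invalid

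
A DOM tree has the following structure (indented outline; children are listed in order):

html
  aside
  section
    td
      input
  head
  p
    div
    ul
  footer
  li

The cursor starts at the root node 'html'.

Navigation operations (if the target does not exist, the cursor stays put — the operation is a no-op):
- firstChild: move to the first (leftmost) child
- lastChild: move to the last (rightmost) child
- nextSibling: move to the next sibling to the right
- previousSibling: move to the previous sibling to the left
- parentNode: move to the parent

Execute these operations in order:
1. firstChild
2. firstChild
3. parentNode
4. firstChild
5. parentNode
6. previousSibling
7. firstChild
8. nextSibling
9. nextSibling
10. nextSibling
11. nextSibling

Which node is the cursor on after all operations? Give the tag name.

After 1 (firstChild): aside
After 2 (firstChild): aside (no-op, stayed)
After 3 (parentNode): html
After 4 (firstChild): aside
After 5 (parentNode): html
After 6 (previousSibling): html (no-op, stayed)
After 7 (firstChild): aside
After 8 (nextSibling): section
After 9 (nextSibling): head
After 10 (nextSibling): p
After 11 (nextSibling): footer

Answer: footer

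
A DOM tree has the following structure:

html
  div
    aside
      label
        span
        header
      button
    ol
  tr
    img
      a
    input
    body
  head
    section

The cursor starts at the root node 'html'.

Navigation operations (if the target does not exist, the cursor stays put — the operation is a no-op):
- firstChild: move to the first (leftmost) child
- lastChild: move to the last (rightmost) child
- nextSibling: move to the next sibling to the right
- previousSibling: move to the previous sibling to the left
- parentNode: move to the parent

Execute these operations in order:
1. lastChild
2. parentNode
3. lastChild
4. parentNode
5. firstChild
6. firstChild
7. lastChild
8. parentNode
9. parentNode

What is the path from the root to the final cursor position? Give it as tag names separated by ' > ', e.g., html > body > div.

Answer: html > div

Derivation:
After 1 (lastChild): head
After 2 (parentNode): html
After 3 (lastChild): head
After 4 (parentNode): html
After 5 (firstChild): div
After 6 (firstChild): aside
After 7 (lastChild): button
After 8 (parentNode): aside
After 9 (parentNode): div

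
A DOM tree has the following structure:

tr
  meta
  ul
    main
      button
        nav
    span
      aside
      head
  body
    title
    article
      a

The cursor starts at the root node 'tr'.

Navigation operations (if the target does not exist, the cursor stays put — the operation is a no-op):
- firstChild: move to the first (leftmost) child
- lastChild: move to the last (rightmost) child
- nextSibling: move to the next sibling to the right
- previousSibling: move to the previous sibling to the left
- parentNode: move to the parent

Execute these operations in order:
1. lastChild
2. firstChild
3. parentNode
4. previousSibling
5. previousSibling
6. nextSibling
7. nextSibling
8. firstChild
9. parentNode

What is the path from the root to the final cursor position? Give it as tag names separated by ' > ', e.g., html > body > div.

Answer: tr > body

Derivation:
After 1 (lastChild): body
After 2 (firstChild): title
After 3 (parentNode): body
After 4 (previousSibling): ul
After 5 (previousSibling): meta
After 6 (nextSibling): ul
After 7 (nextSibling): body
After 8 (firstChild): title
After 9 (parentNode): body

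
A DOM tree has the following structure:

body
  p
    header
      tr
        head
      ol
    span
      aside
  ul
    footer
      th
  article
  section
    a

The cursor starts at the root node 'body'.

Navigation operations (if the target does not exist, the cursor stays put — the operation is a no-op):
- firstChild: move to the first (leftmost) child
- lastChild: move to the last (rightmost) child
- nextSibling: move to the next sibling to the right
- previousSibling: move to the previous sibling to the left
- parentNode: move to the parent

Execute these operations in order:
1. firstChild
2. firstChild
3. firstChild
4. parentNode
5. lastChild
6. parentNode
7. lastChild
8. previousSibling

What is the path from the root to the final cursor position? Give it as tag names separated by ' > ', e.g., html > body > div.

After 1 (firstChild): p
After 2 (firstChild): header
After 3 (firstChild): tr
After 4 (parentNode): header
After 5 (lastChild): ol
After 6 (parentNode): header
After 7 (lastChild): ol
After 8 (previousSibling): tr

Answer: body > p > header > tr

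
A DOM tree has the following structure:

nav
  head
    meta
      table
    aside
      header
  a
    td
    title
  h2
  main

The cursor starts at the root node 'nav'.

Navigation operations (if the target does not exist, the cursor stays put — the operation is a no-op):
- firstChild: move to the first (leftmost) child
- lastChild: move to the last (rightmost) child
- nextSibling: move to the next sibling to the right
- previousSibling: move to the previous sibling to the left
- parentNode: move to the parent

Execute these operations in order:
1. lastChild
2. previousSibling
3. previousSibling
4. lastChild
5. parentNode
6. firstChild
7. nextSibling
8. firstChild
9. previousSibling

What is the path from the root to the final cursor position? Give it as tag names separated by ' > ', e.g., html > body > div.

After 1 (lastChild): main
After 2 (previousSibling): h2
After 3 (previousSibling): a
After 4 (lastChild): title
After 5 (parentNode): a
After 6 (firstChild): td
After 7 (nextSibling): title
After 8 (firstChild): title (no-op, stayed)
After 9 (previousSibling): td

Answer: nav > a > td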